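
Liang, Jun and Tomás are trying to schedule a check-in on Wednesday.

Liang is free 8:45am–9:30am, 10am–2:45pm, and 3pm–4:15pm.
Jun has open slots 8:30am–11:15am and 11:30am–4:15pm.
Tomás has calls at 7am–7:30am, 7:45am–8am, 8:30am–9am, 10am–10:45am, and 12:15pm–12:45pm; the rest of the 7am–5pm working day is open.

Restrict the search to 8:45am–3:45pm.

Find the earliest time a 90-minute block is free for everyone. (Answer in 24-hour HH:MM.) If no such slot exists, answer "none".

12:45

Tomás free within 07:00–17:00: 07:30–07:45, 08:00–08:30, 09:00–10:00, 10:45–12:15, 12:45–17:00.
Liang ∩ Jun: 08:45–09:30, 10:00–11:15, 11:30–14:45, 15:00–16:15.
Liang ∩ Jun ∩ Tomás: 09:00–09:30, 10:45–11:15, 11:30–12:15, 12:45–14:45, 15:00–16:15.
Restricted to 08:45–15:45: 09:00–09:30, 10:45–11:15, 11:30–12:15, 12:45–14:45, 15:00–15:45.
Windows ≥ 90 min: 12:45–14:45.
Earliest such window starts at 12:45.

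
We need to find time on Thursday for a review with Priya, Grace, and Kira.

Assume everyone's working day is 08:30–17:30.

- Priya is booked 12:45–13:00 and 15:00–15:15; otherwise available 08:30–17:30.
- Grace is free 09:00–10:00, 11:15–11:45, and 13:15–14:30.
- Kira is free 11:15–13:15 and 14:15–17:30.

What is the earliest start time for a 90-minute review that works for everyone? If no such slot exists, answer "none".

none

Priya free within 08:30–17:30: 08:30–12:45, 13:00–15:00, 15:15–17:30.
Priya ∩ Grace: 09:00–10:00, 11:15–11:45, 13:15–14:30.
Priya ∩ Grace ∩ Kira: 11:15–11:45, 14:15–14:30.
Windows ≥ 90 min: (none).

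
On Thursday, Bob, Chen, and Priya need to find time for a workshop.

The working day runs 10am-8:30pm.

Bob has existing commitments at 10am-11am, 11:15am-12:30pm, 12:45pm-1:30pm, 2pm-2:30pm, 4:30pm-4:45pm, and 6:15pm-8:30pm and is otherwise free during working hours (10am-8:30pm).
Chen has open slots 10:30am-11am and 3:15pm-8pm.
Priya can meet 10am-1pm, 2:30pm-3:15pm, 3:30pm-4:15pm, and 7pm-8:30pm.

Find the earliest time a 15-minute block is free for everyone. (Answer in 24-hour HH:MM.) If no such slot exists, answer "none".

15:30

Bob free within 10:00–20:30: 11:00–11:15, 12:30–12:45, 13:30–14:00, 14:30–16:30, 16:45–18:15.
Bob ∩ Chen: 15:15–16:30, 16:45–18:15.
Bob ∩ Chen ∩ Priya: 15:30–16:15.
Windows ≥ 15 min: 15:30–16:15.
Earliest such window starts at 15:30.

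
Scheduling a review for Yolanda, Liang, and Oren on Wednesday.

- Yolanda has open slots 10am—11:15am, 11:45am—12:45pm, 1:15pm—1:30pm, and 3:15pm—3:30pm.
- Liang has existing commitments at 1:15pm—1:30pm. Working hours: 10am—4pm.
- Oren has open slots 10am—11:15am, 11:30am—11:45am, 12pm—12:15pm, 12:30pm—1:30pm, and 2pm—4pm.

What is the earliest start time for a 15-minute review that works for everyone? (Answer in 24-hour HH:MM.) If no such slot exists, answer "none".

10:00

Liang free within 10:00–16:00: 10:00–13:15, 13:30–16:00.
Yolanda ∩ Liang: 10:00–11:15, 11:45–12:45, 15:15–15:30.
Yolanda ∩ Liang ∩ Oren: 10:00–11:15, 12:00–12:15, 12:30–12:45, 15:15–15:30.
Windows ≥ 15 min: 10:00–11:15, 12:00–12:15, 12:30–12:45, 15:15–15:30.
Earliest such window starts at 10:00.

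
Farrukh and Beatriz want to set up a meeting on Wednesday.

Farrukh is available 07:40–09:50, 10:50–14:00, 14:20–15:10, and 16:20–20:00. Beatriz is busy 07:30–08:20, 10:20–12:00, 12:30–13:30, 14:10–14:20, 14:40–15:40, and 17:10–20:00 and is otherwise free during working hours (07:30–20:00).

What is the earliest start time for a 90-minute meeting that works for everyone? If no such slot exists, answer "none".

Beatriz free within 07:30–20:00: 08:20–10:20, 12:00–12:30, 13:30–14:10, 14:20–14:40, 15:40–17:10.
Farrukh ∩ Beatriz: 08:20–09:50, 12:00–12:30, 13:30–14:00, 14:20–14:40, 16:20–17:10.
Windows ≥ 90 min: 08:20–09:50.
Earliest such window starts at 08:20.

08:20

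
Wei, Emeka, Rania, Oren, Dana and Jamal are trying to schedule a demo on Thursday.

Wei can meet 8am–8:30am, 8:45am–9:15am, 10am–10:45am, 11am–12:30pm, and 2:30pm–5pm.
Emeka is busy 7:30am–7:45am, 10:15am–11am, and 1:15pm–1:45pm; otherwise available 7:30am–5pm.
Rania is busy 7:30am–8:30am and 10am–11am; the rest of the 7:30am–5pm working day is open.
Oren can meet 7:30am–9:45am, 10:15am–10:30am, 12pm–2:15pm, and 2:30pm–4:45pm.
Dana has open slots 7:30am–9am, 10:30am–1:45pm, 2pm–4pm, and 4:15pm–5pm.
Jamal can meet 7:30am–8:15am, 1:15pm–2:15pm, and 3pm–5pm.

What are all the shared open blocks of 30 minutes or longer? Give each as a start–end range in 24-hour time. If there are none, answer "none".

15:00–16:00, 16:15–16:45

Emeka free within 07:30–17:00: 07:45–10:15, 11:00–13:15, 13:45–17:00.
Rania free within 07:30–17:00: 08:30–10:00, 11:00–17:00.
Wei ∩ Emeka: 08:00–08:30, 08:45–09:15, 10:00–10:15, 11:00–12:30, 14:30–17:00.
Wei ∩ Emeka ∩ Rania: 08:45–09:15, 11:00–12:30, 14:30–17:00.
Wei ∩ Emeka ∩ Rania ∩ Oren: 08:45–09:15, 12:00–12:30, 14:30–16:45.
Wei ∩ Emeka ∩ Rania ∩ Oren ∩ Dana: 08:45–09:00, 12:00–12:30, 14:30–16:00, 16:15–16:45.
Wei ∩ Emeka ∩ Rania ∩ Oren ∩ Dana ∩ Jamal: 15:00–16:00, 16:15–16:45.
Windows ≥ 30 min: 15:00–16:00, 16:15–16:45.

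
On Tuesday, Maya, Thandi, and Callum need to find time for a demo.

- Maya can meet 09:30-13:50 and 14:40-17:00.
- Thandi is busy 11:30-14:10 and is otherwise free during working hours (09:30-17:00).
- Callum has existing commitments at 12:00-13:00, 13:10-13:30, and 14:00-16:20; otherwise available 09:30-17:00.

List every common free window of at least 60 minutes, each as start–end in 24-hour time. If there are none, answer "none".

09:30–11:30

Thandi free within 09:30–17:00: 09:30–11:30, 14:10–17:00.
Callum free within 09:30–17:00: 09:30–12:00, 13:00–13:10, 13:30–14:00, 16:20–17:00.
Maya ∩ Thandi: 09:30–11:30, 14:40–17:00.
Maya ∩ Thandi ∩ Callum: 09:30–11:30, 16:20–17:00.
Windows ≥ 60 min: 09:30–11:30.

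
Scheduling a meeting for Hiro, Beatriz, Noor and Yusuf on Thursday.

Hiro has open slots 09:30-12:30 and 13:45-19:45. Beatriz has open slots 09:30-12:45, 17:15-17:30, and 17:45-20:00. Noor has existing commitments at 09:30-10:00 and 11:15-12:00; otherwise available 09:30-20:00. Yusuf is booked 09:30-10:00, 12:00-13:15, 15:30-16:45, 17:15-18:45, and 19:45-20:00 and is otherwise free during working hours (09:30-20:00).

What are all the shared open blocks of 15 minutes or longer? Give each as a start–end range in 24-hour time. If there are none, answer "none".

Noor free within 09:30–20:00: 10:00–11:15, 12:00–20:00.
Yusuf free within 09:30–20:00: 10:00–12:00, 13:15–15:30, 16:45–17:15, 18:45–19:45.
Hiro ∩ Beatriz: 09:30–12:30, 17:15–17:30, 17:45–19:45.
Hiro ∩ Beatriz ∩ Noor: 10:00–11:15, 12:00–12:30, 17:15–17:30, 17:45–19:45.
Hiro ∩ Beatriz ∩ Noor ∩ Yusuf: 10:00–11:15, 18:45–19:45.
Windows ≥ 15 min: 10:00–11:15, 18:45–19:45.

10:00–11:15, 18:45–19:45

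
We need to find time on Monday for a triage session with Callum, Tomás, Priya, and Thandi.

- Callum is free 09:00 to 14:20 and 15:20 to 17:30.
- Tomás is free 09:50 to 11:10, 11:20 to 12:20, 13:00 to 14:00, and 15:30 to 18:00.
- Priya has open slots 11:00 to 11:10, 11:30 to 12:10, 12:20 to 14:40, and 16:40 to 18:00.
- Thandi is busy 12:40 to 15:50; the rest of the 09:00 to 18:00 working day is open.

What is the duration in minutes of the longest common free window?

50 minutes

Thandi free within 09:00–18:00: 09:00–12:40, 15:50–18:00.
Callum ∩ Tomás: 09:50–11:10, 11:20–12:20, 13:00–14:00, 15:30–17:30.
Callum ∩ Tomás ∩ Priya: 11:00–11:10, 11:30–12:10, 13:00–14:00, 16:40–17:30.
Callum ∩ Tomás ∩ Priya ∩ Thandi: 11:00–11:10, 11:30–12:10, 16:40–17:30.
Common window lengths: 10, 40, 50 min; longest is 50.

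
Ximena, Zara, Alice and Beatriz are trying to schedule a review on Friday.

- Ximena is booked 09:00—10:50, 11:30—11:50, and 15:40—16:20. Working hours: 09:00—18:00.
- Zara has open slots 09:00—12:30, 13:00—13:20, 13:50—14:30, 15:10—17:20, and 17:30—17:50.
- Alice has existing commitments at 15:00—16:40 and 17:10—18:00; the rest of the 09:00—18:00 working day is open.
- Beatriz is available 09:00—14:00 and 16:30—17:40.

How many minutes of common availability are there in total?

140 minutes

Ximena free within 09:00–18:00: 10:50–11:30, 11:50–15:40, 16:20–18:00.
Alice free within 09:00–18:00: 09:00–15:00, 16:40–17:10.
Ximena ∩ Zara: 10:50–11:30, 11:50–12:30, 13:00–13:20, 13:50–14:30, 15:10–15:40, 16:20–17:20, 17:30–17:50.
Ximena ∩ Zara ∩ Alice: 10:50–11:30, 11:50–12:30, 13:00–13:20, 13:50–14:30, 16:40–17:10.
Ximena ∩ Zara ∩ Alice ∩ Beatriz: 10:50–11:30, 11:50–12:30, 13:00–13:20, 13:50–14:00, 16:40–17:10.
Total common minutes: 40 + 40 + 20 + 10 + 30 = 140.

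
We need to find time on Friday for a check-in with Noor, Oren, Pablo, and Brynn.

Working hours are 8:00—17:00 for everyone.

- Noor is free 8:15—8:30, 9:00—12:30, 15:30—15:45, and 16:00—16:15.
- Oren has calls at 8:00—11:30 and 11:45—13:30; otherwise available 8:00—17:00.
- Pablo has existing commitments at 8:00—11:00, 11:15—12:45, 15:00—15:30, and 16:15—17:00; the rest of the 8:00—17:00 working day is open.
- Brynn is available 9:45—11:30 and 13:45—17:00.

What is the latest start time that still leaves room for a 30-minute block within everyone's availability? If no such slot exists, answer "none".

Oren free within 08:00–17:00: 11:30–11:45, 13:30–17:00.
Pablo free within 08:00–17:00: 11:00–11:15, 12:45–15:00, 15:30–16:15.
Noor ∩ Oren: 11:30–11:45, 15:30–15:45, 16:00–16:15.
Noor ∩ Oren ∩ Pablo: 15:30–15:45, 16:00–16:15.
Noor ∩ Oren ∩ Pablo ∩ Brynn: 15:30–15:45, 16:00–16:15.
Windows ≥ 30 min: (none).

none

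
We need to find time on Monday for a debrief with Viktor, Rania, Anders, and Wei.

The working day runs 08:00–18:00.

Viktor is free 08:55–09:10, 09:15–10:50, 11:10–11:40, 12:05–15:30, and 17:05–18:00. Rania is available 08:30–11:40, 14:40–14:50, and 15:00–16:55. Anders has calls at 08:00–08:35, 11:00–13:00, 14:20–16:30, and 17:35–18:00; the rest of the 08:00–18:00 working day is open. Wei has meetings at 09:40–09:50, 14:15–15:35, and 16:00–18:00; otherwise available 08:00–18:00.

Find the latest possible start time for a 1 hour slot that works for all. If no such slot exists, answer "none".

Anders free within 08:00–18:00: 08:35–11:00, 13:00–14:20, 16:30–17:35.
Wei free within 08:00–18:00: 08:00–09:40, 09:50–14:15, 15:35–16:00.
Viktor ∩ Rania: 08:55–09:10, 09:15–10:50, 11:10–11:40, 14:40–14:50, 15:00–15:30.
Viktor ∩ Rania ∩ Anders: 08:55–09:10, 09:15–10:50.
Viktor ∩ Rania ∩ Anders ∩ Wei: 08:55–09:10, 09:15–09:40, 09:50–10:50.
Windows ≥ 60 min: 09:50–10:50.
Latest start in the last window 09:50–10:50 is 10:50 − 60 min = 09:50.

09:50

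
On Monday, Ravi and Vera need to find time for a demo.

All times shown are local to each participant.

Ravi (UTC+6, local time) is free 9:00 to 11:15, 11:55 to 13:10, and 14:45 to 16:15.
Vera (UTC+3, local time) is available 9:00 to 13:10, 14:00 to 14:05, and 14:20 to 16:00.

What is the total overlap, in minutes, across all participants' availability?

155 minutes

Ravi → UTC: 03:00–05:15, 05:55–07:10, 08:45–10:15.
Vera → UTC: 06:00–10:10, 11:00–11:05, 11:20–13:00.
Ravi ∩ Vera: 06:00–07:10, 08:45–10:10.
Total common minutes: 70 + 85 = 155.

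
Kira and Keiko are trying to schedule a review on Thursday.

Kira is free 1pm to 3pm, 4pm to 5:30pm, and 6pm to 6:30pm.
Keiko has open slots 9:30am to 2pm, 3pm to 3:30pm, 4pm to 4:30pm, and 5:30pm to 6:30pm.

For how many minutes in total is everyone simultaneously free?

Kira ∩ Keiko: 13:00–14:00, 16:00–16:30, 18:00–18:30.
Total common minutes: 60 + 30 + 30 = 120.

120 minutes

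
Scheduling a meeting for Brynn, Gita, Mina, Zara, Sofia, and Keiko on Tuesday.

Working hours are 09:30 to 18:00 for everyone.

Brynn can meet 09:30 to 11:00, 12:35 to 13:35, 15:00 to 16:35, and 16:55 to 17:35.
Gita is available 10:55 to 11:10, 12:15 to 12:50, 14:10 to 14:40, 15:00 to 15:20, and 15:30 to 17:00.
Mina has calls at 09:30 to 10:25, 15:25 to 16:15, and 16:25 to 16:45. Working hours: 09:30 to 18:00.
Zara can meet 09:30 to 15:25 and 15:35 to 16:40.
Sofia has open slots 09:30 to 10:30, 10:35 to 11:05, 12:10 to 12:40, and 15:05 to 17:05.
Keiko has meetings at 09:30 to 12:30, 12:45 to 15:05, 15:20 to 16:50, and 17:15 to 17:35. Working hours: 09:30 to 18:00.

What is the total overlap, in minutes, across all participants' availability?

Mina free within 09:30–18:00: 10:25–15:25, 16:15–16:25, 16:45–18:00.
Keiko free within 09:30–18:00: 12:30–12:45, 15:05–15:20, 16:50–17:15, 17:35–18:00.
Brynn ∩ Gita: 10:55–11:00, 12:35–12:50, 15:00–15:20, 15:30–16:35, 16:55–17:00.
Brynn ∩ Gita ∩ Mina: 10:55–11:00, 12:35–12:50, 15:00–15:20, 16:15–16:25, 16:55–17:00.
Brynn ∩ Gita ∩ Mina ∩ Zara: 10:55–11:00, 12:35–12:50, 15:00–15:20, 16:15–16:25.
Brynn ∩ Gita ∩ Mina ∩ Zara ∩ Sofia: 10:55–11:00, 12:35–12:40, 15:05–15:20, 16:15–16:25.
Brynn ∩ Gita ∩ Mina ∩ Zara ∩ Sofia ∩ Keiko: 12:35–12:40, 15:05–15:20.
Total common minutes: 5 + 15 = 20.

20 minutes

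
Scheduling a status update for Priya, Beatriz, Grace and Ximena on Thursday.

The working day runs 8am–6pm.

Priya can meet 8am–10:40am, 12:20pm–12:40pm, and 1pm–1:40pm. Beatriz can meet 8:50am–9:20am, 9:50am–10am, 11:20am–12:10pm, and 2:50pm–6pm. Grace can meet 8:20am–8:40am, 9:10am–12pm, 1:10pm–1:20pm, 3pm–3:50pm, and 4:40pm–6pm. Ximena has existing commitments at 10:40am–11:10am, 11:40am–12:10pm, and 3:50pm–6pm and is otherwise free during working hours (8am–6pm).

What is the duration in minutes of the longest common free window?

Ximena free within 08:00–18:00: 08:00–10:40, 11:10–11:40, 12:10–15:50.
Priya ∩ Beatriz: 08:50–09:20, 09:50–10:00.
Priya ∩ Beatriz ∩ Grace: 09:10–09:20, 09:50–10:00.
Priya ∩ Beatriz ∩ Grace ∩ Ximena: 09:10–09:20, 09:50–10:00.
Common window lengths: 10, 10 min; longest is 10.

10 minutes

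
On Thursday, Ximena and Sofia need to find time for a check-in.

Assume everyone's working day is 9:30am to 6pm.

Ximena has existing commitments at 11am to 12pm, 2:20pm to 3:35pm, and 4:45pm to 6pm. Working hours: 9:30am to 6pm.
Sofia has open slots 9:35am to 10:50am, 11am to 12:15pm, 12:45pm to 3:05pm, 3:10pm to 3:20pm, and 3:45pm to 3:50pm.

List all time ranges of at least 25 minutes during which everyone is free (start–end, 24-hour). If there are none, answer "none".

09:35–10:50, 12:45–14:20

Ximena free within 09:30–18:00: 09:30–11:00, 12:00–14:20, 15:35–16:45.
Ximena ∩ Sofia: 09:35–10:50, 12:00–12:15, 12:45–14:20, 15:45–15:50.
Windows ≥ 25 min: 09:35–10:50, 12:45–14:20.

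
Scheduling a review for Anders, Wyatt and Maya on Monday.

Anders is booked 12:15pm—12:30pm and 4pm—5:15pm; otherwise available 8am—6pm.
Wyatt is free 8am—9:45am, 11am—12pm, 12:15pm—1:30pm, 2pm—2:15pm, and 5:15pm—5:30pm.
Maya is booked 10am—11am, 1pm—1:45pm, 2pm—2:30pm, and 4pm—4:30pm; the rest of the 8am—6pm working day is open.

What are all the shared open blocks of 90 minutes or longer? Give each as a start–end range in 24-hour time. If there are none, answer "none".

Anders free within 08:00–18:00: 08:00–12:15, 12:30–16:00, 17:15–18:00.
Maya free within 08:00–18:00: 08:00–10:00, 11:00–13:00, 13:45–14:00, 14:30–16:00, 16:30–18:00.
Anders ∩ Wyatt: 08:00–09:45, 11:00–12:00, 12:30–13:30, 14:00–14:15, 17:15–17:30.
Anders ∩ Wyatt ∩ Maya: 08:00–09:45, 11:00–12:00, 12:30–13:00, 17:15–17:30.
Windows ≥ 90 min: 08:00–09:45.

08:00–09:45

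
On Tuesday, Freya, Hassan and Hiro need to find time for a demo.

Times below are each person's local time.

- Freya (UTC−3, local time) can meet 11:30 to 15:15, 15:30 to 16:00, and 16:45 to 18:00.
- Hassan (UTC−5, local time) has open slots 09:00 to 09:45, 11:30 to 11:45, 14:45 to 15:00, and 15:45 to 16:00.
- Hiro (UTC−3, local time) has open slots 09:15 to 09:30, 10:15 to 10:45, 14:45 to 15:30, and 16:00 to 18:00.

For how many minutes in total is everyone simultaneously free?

30 minutes

Freya → UTC: 14:30–18:15, 18:30–19:00, 19:45–21:00.
Hassan → UTC: 14:00–14:45, 16:30–16:45, 19:45–20:00, 20:45–21:00.
Hiro → UTC: 12:15–12:30, 13:15–13:45, 17:45–18:30, 19:00–21:00.
Freya ∩ Hassan: 14:30–14:45, 16:30–16:45, 19:45–20:00, 20:45–21:00.
Freya ∩ Hassan ∩ Hiro: 19:45–20:00, 20:45–21:00.
Total common minutes: 15 + 15 = 30.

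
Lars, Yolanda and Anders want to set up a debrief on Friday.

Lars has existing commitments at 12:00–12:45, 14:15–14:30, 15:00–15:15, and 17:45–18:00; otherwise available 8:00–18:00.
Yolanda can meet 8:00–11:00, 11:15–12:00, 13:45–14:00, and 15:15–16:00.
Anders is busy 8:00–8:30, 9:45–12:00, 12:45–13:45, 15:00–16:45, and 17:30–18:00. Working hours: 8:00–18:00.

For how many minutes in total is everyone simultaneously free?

90 minutes

Lars free within 08:00–18:00: 08:00–12:00, 12:45–14:15, 14:30–15:00, 15:15–17:45.
Anders free within 08:00–18:00: 08:30–09:45, 12:00–12:45, 13:45–15:00, 16:45–17:30.
Lars ∩ Yolanda: 08:00–11:00, 11:15–12:00, 13:45–14:00, 15:15–16:00.
Lars ∩ Yolanda ∩ Anders: 08:30–09:45, 13:45–14:00.
Total common minutes: 75 + 15 = 90.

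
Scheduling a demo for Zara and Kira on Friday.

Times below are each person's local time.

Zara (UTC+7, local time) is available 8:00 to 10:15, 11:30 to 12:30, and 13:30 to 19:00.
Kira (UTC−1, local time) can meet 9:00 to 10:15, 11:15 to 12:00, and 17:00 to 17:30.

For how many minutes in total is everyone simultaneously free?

Zara → UTC: 01:00–03:15, 04:30–05:30, 06:30–12:00.
Kira → UTC: 10:00–11:15, 12:15–13:00, 18:00–18:30.
Zara ∩ Kira: 10:00–11:15.
Total common minutes: 75.

75 minutes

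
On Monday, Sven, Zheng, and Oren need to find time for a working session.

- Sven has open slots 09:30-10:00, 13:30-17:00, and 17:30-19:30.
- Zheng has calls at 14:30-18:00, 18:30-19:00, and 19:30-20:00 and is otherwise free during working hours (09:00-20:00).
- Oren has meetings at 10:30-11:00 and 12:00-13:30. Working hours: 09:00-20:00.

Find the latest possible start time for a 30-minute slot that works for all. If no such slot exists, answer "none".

Zheng free within 09:00–20:00: 09:00–14:30, 18:00–18:30, 19:00–19:30.
Oren free within 09:00–20:00: 09:00–10:30, 11:00–12:00, 13:30–20:00.
Sven ∩ Zheng: 09:30–10:00, 13:30–14:30, 18:00–18:30, 19:00–19:30.
Sven ∩ Zheng ∩ Oren: 09:30–10:00, 13:30–14:30, 18:00–18:30, 19:00–19:30.
Windows ≥ 30 min: 09:30–10:00, 13:30–14:30, 18:00–18:30, 19:00–19:30.
Latest start in the last window 19:00–19:30 is 19:30 − 30 min = 19:00.

19:00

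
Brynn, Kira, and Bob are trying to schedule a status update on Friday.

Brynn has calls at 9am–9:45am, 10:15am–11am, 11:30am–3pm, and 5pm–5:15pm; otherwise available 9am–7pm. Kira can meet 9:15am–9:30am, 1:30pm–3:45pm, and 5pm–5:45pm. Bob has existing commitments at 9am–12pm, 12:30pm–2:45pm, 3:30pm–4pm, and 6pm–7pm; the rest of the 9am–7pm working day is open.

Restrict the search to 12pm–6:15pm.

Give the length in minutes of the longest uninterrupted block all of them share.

Brynn free within 09:00–19:00: 09:45–10:15, 11:00–11:30, 15:00–17:00, 17:15–19:00.
Bob free within 09:00–19:00: 12:00–12:30, 14:45–15:30, 16:00–18:00.
Brynn ∩ Kira: 15:00–15:45, 17:15–17:45.
Brynn ∩ Kira ∩ Bob: 15:00–15:30, 17:15–17:45.
Restricted to 12:00–18:15: 15:00–15:30, 17:15–17:45.
Common window lengths: 30, 30 min; longest is 30.

30 minutes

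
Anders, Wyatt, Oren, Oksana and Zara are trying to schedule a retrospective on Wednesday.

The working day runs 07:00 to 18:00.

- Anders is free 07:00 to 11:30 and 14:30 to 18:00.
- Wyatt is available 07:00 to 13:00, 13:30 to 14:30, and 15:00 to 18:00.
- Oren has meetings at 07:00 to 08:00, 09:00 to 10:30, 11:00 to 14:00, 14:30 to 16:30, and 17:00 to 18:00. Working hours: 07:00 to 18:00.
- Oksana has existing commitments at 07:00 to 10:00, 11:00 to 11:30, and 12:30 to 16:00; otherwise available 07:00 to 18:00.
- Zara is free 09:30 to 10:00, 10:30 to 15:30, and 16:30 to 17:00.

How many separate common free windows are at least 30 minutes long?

Oren free within 07:00–18:00: 08:00–09:00, 10:30–11:00, 14:00–14:30, 16:30–17:00.
Oksana free within 07:00–18:00: 10:00–11:00, 11:30–12:30, 16:00–18:00.
Anders ∩ Wyatt: 07:00–11:30, 15:00–18:00.
Anders ∩ Wyatt ∩ Oren: 08:00–09:00, 10:30–11:00, 16:30–17:00.
Anders ∩ Wyatt ∩ Oren ∩ Oksana: 10:30–11:00, 16:30–17:00.
Anders ∩ Wyatt ∩ Oren ∩ Oksana ∩ Zara: 10:30–11:00, 16:30–17:00.
Windows ≥ 30 min: 10:30–11:00, 16:30–17:00.
That's 2 windows.

2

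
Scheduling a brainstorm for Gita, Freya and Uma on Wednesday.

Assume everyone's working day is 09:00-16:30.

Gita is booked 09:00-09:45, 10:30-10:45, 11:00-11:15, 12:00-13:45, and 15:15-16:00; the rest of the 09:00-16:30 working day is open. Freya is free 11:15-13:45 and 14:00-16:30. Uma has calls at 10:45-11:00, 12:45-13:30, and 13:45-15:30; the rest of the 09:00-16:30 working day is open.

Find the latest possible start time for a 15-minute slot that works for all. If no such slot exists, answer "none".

Gita free within 09:00–16:30: 09:45–10:30, 10:45–11:00, 11:15–12:00, 13:45–15:15, 16:00–16:30.
Uma free within 09:00–16:30: 09:00–10:45, 11:00–12:45, 13:30–13:45, 15:30–16:30.
Gita ∩ Freya: 11:15–12:00, 14:00–15:15, 16:00–16:30.
Gita ∩ Freya ∩ Uma: 11:15–12:00, 16:00–16:30.
Windows ≥ 15 min: 11:15–12:00, 16:00–16:30.
Latest start in the last window 16:00–16:30 is 16:30 − 15 min = 16:15.

16:15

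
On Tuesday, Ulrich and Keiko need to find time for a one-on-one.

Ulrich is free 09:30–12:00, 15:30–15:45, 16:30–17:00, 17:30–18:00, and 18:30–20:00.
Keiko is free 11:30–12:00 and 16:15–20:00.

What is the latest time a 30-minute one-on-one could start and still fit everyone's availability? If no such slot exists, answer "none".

19:30

Ulrich ∩ Keiko: 11:30–12:00, 16:30–17:00, 17:30–18:00, 18:30–20:00.
Windows ≥ 30 min: 11:30–12:00, 16:30–17:00, 17:30–18:00, 18:30–20:00.
Latest start in the last window 18:30–20:00 is 20:00 − 30 min = 19:30.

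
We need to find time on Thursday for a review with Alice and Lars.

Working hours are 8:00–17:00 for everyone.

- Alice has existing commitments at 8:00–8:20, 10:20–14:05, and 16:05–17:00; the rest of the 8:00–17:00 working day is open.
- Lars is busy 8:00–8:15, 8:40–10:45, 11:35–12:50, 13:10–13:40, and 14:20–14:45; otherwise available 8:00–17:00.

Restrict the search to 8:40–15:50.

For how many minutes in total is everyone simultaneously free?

Alice free within 08:00–17:00: 08:20–10:20, 14:05–16:05.
Lars free within 08:00–17:00: 08:15–08:40, 10:45–11:35, 12:50–13:10, 13:40–14:20, 14:45–17:00.
Alice ∩ Lars: 08:20–08:40, 14:05–14:20, 14:45–16:05.
Restricted to 08:40–15:50: 14:05–14:20, 14:45–15:50.
Total common minutes: 15 + 65 = 80.

80 minutes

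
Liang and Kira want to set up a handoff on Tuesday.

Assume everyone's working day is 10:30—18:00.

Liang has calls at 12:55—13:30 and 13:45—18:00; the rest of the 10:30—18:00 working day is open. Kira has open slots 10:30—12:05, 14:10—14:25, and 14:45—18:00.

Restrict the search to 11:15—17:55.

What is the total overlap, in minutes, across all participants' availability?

Liang free within 10:30–18:00: 10:30–12:55, 13:30–13:45.
Liang ∩ Kira: 10:30–12:05.
Restricted to 11:15–17:55: 11:15–12:05.
Total common minutes: 50.

50 minutes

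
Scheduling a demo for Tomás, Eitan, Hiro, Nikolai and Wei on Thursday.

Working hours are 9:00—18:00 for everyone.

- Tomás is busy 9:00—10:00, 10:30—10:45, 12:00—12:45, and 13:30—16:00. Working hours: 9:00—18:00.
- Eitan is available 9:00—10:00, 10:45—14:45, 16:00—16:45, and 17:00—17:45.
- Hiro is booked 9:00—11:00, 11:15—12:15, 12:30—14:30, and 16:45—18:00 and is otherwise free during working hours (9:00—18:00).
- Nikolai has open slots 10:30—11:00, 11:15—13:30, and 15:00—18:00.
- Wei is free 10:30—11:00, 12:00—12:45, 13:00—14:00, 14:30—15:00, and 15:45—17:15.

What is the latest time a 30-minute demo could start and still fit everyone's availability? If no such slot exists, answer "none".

Tomás free within 09:00–18:00: 10:00–10:30, 10:45–12:00, 12:45–13:30, 16:00–18:00.
Hiro free within 09:00–18:00: 11:00–11:15, 12:15–12:30, 14:30–16:45.
Tomás ∩ Eitan: 10:45–12:00, 12:45–13:30, 16:00–16:45, 17:00–17:45.
Tomás ∩ Eitan ∩ Hiro: 11:00–11:15, 16:00–16:45.
Tomás ∩ Eitan ∩ Hiro ∩ Nikolai: 16:00–16:45.
Tomás ∩ Eitan ∩ Hiro ∩ Nikolai ∩ Wei: 16:00–16:45.
Windows ≥ 30 min: 16:00–16:45.
Latest start in the last window 16:00–16:45 is 16:45 − 30 min = 16:15.

16:15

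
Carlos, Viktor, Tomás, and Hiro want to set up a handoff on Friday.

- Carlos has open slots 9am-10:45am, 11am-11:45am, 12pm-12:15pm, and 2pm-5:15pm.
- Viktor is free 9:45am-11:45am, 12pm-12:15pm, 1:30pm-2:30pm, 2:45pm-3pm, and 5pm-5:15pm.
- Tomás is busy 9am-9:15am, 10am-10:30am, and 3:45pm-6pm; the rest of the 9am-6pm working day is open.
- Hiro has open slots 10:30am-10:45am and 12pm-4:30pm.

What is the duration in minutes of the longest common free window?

30 minutes

Tomás free within 09:00–18:00: 09:15–10:00, 10:30–15:45.
Carlos ∩ Viktor: 09:45–10:45, 11:00–11:45, 12:00–12:15, 14:00–14:30, 14:45–15:00, 17:00–17:15.
Carlos ∩ Viktor ∩ Tomás: 09:45–10:00, 10:30–10:45, 11:00–11:45, 12:00–12:15, 14:00–14:30, 14:45–15:00.
Carlos ∩ Viktor ∩ Tomás ∩ Hiro: 10:30–10:45, 12:00–12:15, 14:00–14:30, 14:45–15:00.
Common window lengths: 15, 15, 30, 15 min; longest is 30.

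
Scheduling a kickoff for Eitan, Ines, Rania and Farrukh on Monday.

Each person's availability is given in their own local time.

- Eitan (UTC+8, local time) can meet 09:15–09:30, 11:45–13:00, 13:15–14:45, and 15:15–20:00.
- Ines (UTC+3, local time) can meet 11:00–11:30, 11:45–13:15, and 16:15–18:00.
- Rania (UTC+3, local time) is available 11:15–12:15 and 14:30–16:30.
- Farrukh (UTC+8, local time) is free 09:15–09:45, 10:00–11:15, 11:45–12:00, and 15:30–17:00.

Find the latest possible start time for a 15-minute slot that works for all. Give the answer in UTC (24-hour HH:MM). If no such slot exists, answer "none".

Eitan → UTC: 01:15–01:30, 03:45–05:00, 05:15–06:45, 07:15–12:00.
Ines → UTC: 08:00–08:30, 08:45–10:15, 13:15–15:00.
Rania → UTC: 08:15–09:15, 11:30–13:30.
Farrukh → UTC: 01:15–01:45, 02:00–03:15, 03:45–04:00, 07:30–09:00.
Eitan ∩ Ines: 08:00–08:30, 08:45–10:15.
Eitan ∩ Ines ∩ Rania: 08:15–08:30, 08:45–09:15.
Eitan ∩ Ines ∩ Rania ∩ Farrukh: 08:15–08:30, 08:45–09:00.
Windows ≥ 15 min: 08:15–08:30, 08:45–09:00.
Latest start in the last window 08:45–09:00 is 09:00 − 15 min = 08:45.

08:45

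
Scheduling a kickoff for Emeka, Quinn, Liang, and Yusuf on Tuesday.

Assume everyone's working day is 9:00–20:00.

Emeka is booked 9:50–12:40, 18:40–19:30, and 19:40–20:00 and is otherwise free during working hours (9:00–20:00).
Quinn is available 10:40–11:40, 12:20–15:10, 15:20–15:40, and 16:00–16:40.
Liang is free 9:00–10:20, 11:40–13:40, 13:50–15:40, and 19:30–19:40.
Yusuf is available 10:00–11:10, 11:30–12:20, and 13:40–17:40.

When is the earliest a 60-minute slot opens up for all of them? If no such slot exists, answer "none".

Emeka free within 09:00–20:00: 09:00–09:50, 12:40–18:40, 19:30–19:40.
Emeka ∩ Quinn: 12:40–15:10, 15:20–15:40, 16:00–16:40.
Emeka ∩ Quinn ∩ Liang: 12:40–13:40, 13:50–15:10, 15:20–15:40.
Emeka ∩ Quinn ∩ Liang ∩ Yusuf: 13:50–15:10, 15:20–15:40.
Windows ≥ 60 min: 13:50–15:10.
Earliest such window starts at 13:50.

13:50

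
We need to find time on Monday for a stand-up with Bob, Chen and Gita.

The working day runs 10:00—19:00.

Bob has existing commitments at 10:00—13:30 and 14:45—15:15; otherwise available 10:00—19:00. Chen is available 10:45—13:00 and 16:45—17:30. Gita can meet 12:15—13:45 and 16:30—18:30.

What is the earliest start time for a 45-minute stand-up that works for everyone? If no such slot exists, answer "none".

16:45

Bob free within 10:00–19:00: 13:30–14:45, 15:15–19:00.
Bob ∩ Chen: 16:45–17:30.
Bob ∩ Chen ∩ Gita: 16:45–17:30.
Windows ≥ 45 min: 16:45–17:30.
Earliest such window starts at 16:45.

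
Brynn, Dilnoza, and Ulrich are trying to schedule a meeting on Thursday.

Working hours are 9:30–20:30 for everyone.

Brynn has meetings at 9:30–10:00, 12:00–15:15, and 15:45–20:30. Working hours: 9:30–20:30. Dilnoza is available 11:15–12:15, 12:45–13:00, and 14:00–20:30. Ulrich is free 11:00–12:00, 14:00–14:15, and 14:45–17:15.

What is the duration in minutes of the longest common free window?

45 minutes

Brynn free within 09:30–20:30: 10:00–12:00, 15:15–15:45.
Brynn ∩ Dilnoza: 11:15–12:00, 15:15–15:45.
Brynn ∩ Dilnoza ∩ Ulrich: 11:15–12:00, 15:15–15:45.
Common window lengths: 45, 30 min; longest is 45.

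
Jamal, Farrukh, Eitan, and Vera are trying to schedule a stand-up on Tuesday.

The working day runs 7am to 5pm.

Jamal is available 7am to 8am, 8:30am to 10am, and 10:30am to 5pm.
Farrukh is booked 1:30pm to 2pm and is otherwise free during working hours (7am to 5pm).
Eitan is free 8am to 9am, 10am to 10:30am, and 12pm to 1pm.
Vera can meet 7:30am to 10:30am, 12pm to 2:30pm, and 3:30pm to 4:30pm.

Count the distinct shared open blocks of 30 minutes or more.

2

Farrukh free within 07:00–17:00: 07:00–13:30, 14:00–17:00.
Jamal ∩ Farrukh: 07:00–08:00, 08:30–10:00, 10:30–13:30, 14:00–17:00.
Jamal ∩ Farrukh ∩ Eitan: 08:30–09:00, 12:00–13:00.
Jamal ∩ Farrukh ∩ Eitan ∩ Vera: 08:30–09:00, 12:00–13:00.
Windows ≥ 30 min: 08:30–09:00, 12:00–13:00.
That's 2 windows.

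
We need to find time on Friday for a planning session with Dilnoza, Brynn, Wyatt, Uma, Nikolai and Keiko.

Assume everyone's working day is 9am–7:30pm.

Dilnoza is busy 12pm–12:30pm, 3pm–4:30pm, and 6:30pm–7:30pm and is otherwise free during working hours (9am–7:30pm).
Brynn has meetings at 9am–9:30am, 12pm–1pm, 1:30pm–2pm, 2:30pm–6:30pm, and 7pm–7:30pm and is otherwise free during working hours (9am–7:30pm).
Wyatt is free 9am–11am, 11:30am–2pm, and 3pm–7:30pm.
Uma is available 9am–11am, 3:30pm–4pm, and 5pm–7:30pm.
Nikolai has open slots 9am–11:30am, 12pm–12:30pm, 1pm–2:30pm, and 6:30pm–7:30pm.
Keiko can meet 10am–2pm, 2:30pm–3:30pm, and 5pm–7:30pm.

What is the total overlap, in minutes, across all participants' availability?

60 minutes

Dilnoza free within 09:00–19:30: 09:00–12:00, 12:30–15:00, 16:30–18:30.
Brynn free within 09:00–19:30: 09:30–12:00, 13:00–13:30, 14:00–14:30, 18:30–19:00.
Dilnoza ∩ Brynn: 09:30–12:00, 13:00–13:30, 14:00–14:30.
Dilnoza ∩ Brynn ∩ Wyatt: 09:30–11:00, 11:30–12:00, 13:00–13:30.
Dilnoza ∩ Brynn ∩ Wyatt ∩ Uma: 09:30–11:00.
Dilnoza ∩ Brynn ∩ Wyatt ∩ Uma ∩ Nikolai: 09:30–11:00.
Dilnoza ∩ Brynn ∩ Wyatt ∩ Uma ∩ Nikolai ∩ Keiko: 10:00–11:00.
Total common minutes: 60.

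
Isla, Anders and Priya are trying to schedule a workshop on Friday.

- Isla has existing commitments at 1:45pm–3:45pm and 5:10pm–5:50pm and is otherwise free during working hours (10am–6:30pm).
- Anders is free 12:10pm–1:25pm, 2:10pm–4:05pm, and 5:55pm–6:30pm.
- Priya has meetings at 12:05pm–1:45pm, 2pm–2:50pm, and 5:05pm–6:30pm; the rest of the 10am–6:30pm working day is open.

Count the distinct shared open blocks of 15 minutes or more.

Isla free within 10:00–18:30: 10:00–13:45, 15:45–17:10, 17:50–18:30.
Priya free within 10:00–18:30: 10:00–12:05, 13:45–14:00, 14:50–17:05.
Isla ∩ Anders: 12:10–13:25, 15:45–16:05, 17:55–18:30.
Isla ∩ Anders ∩ Priya: 15:45–16:05.
Windows ≥ 15 min: 15:45–16:05.
That's 1 window.

1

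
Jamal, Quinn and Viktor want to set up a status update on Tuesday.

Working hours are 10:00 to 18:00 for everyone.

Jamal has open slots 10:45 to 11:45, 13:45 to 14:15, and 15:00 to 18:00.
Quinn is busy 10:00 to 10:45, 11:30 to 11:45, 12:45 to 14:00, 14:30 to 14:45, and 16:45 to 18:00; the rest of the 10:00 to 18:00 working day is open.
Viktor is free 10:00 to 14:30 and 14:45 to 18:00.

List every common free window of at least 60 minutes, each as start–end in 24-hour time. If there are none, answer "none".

15:00–16:45

Quinn free within 10:00–18:00: 10:45–11:30, 11:45–12:45, 14:00–14:30, 14:45–16:45.
Jamal ∩ Quinn: 10:45–11:30, 14:00–14:15, 15:00–16:45.
Jamal ∩ Quinn ∩ Viktor: 10:45–11:30, 14:00–14:15, 15:00–16:45.
Windows ≥ 60 min: 15:00–16:45.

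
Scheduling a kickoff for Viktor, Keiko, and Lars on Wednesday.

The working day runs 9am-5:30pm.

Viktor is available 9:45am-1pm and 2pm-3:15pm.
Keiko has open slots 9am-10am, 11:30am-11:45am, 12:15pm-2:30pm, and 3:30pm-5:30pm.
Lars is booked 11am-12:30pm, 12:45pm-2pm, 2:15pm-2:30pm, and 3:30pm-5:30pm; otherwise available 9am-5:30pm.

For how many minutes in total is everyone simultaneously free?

Lars free within 09:00–17:30: 09:00–11:00, 12:30–12:45, 14:00–14:15, 14:30–15:30.
Viktor ∩ Keiko: 09:45–10:00, 11:30–11:45, 12:15–13:00, 14:00–14:30.
Viktor ∩ Keiko ∩ Lars: 09:45–10:00, 12:30–12:45, 14:00–14:15.
Total common minutes: 15 + 15 + 15 = 45.

45 minutes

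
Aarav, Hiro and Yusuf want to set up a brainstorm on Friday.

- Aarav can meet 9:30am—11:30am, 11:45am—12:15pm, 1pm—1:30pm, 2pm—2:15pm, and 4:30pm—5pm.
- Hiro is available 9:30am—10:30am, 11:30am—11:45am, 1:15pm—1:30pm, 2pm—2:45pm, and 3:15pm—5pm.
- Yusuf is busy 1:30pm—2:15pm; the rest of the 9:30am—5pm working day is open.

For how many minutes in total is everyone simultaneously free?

105 minutes

Yusuf free within 09:30–17:00: 09:30–13:30, 14:15–17:00.
Aarav ∩ Hiro: 09:30–10:30, 13:15–13:30, 14:00–14:15, 16:30–17:00.
Aarav ∩ Hiro ∩ Yusuf: 09:30–10:30, 13:15–13:30, 16:30–17:00.
Total common minutes: 60 + 15 + 30 = 105.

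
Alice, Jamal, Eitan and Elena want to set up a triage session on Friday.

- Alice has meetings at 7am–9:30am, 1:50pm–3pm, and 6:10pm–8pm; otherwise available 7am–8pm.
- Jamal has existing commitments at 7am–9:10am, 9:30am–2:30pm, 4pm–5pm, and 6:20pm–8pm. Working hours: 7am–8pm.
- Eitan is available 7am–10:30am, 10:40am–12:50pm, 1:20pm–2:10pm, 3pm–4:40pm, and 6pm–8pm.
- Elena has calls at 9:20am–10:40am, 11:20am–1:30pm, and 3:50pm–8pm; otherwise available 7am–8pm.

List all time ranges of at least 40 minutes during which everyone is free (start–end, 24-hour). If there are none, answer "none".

15:00–15:50

Alice free within 07:00–20:00: 09:30–13:50, 15:00–18:10.
Jamal free within 07:00–20:00: 09:10–09:30, 14:30–16:00, 17:00–18:20.
Elena free within 07:00–20:00: 07:00–09:20, 10:40–11:20, 13:30–15:50.
Alice ∩ Jamal: 15:00–16:00, 17:00–18:10.
Alice ∩ Jamal ∩ Eitan: 15:00–16:00, 18:00–18:10.
Alice ∩ Jamal ∩ Eitan ∩ Elena: 15:00–15:50.
Windows ≥ 40 min: 15:00–15:50.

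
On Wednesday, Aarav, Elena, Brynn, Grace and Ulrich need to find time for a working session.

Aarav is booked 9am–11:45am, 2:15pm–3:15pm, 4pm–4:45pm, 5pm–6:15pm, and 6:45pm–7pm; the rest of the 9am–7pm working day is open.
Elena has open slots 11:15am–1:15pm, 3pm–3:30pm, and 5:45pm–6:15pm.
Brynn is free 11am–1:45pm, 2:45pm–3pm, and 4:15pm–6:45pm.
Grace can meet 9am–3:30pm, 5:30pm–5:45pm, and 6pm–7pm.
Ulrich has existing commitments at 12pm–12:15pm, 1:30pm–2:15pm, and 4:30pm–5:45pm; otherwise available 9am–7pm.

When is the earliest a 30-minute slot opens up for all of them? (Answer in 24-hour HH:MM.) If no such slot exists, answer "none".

Aarav free within 09:00–19:00: 11:45–14:15, 15:15–16:00, 16:45–17:00, 18:15–18:45.
Ulrich free within 09:00–19:00: 09:00–12:00, 12:15–13:30, 14:15–16:30, 17:45–19:00.
Aarav ∩ Elena: 11:45–13:15, 15:15–15:30.
Aarav ∩ Elena ∩ Brynn: 11:45–13:15.
Aarav ∩ Elena ∩ Brynn ∩ Grace: 11:45–13:15.
Aarav ∩ Elena ∩ Brynn ∩ Grace ∩ Ulrich: 11:45–12:00, 12:15–13:15.
Windows ≥ 30 min: 12:15–13:15.
Earliest such window starts at 12:15.

12:15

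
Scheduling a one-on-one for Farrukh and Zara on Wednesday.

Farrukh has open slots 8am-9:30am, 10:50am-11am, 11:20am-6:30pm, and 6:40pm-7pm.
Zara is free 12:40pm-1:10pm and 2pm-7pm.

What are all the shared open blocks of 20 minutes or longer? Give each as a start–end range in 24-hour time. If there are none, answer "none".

12:40–13:10, 14:00–18:30, 18:40–19:00

Farrukh ∩ Zara: 12:40–13:10, 14:00–18:30, 18:40–19:00.
Windows ≥ 20 min: 12:40–13:10, 14:00–18:30, 18:40–19:00.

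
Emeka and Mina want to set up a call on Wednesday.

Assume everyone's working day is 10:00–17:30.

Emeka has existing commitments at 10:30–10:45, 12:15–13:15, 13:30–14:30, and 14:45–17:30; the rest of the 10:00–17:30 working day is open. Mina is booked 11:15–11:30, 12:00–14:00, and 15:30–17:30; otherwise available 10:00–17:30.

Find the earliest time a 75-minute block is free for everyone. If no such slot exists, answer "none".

none

Emeka free within 10:00–17:30: 10:00–10:30, 10:45–12:15, 13:15–13:30, 14:30–14:45.
Mina free within 10:00–17:30: 10:00–11:15, 11:30–12:00, 14:00–15:30.
Emeka ∩ Mina: 10:00–10:30, 10:45–11:15, 11:30–12:00, 14:30–14:45.
Windows ≥ 75 min: (none).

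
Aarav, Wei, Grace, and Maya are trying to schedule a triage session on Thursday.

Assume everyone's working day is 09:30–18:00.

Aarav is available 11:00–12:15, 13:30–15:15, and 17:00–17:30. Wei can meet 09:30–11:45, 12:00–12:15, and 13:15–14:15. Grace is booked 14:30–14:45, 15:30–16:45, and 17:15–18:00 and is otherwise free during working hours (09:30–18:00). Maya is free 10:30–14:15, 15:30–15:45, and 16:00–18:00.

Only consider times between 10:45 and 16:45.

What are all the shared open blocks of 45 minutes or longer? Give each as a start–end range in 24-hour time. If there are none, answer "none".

Grace free within 09:30–18:00: 09:30–14:30, 14:45–15:30, 16:45–17:15.
Aarav ∩ Wei: 11:00–11:45, 12:00–12:15, 13:30–14:15.
Aarav ∩ Wei ∩ Grace: 11:00–11:45, 12:00–12:15, 13:30–14:15.
Aarav ∩ Wei ∩ Grace ∩ Maya: 11:00–11:45, 12:00–12:15, 13:30–14:15.
Restricted to 10:45–16:45: 11:00–11:45, 12:00–12:15, 13:30–14:15.
Windows ≥ 45 min: 11:00–11:45, 13:30–14:15.

11:00–11:45, 13:30–14:15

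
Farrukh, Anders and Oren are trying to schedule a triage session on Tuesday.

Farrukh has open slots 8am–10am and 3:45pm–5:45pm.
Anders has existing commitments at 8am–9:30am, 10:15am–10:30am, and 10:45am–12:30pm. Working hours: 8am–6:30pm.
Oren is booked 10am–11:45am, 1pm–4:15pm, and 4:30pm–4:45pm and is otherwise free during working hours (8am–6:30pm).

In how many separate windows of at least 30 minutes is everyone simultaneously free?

2

Anders free within 08:00–18:30: 09:30–10:15, 10:30–10:45, 12:30–18:30.
Oren free within 08:00–18:30: 08:00–10:00, 11:45–13:00, 16:15–16:30, 16:45–18:30.
Farrukh ∩ Anders: 09:30–10:00, 15:45–17:45.
Farrukh ∩ Anders ∩ Oren: 09:30–10:00, 16:15–16:30, 16:45–17:45.
Windows ≥ 30 min: 09:30–10:00, 16:45–17:45.
That's 2 windows.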